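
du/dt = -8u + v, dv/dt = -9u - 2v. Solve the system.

Coefficient matrix A = [[-8, 1], [-9, -2]].
Characteristic polynomial det(A - λI) = λ^2 + 10λ + 25 = 0.
Single eigenvalue λ = -5 with algebraic multiplicity 2.
Eigenvector v = (-1,-3); generalized eigenvector w with (A-λI)w=v is (1,2).
General solution: e^(-5t)[K_1·v + K_2·(t·v + w)].

u(t) = -K_1e^(-5t) - K_2te^(-5t) + K_2e^(-5t), v(t) = -3K_1e^(-5t) - 3K_2te^(-5t) + 2K_2e^(-5t)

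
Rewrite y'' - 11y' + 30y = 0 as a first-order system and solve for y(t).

Let x_1 = y, x_2 = y'. Then x_1' = x_2 and x_2' = -30x_1 + 11x_2.
A = [[0,1],[-30,11]]; det(A-λI) = λ^2 - 11λ + 30.
Eigenvalues λ = 5, 6 with eigenvectors (1,5), (1,6).

y(t) = C_1e^(5t) + C_2e^(6t)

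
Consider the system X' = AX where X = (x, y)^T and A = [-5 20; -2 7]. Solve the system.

x(t) = -3C_1e^(t)sin(2t) + C_1e^(t)cos(2t) + C_2e^(t)sin(2t) + 3C_2e^(t)cos(2t), y(t) = -C_1e^(t)sin(2t) + C_2e^(t)cos(2t)

Coefficient matrix A = [[-5, 20], [-2, 7]].
Characteristic polynomial det(A - λI) = λ^2 - 2λ + 5 = 0.
Eigenvalues λ = 1 ± 2i (complex conjugate pair).
For λ=1+2i: an eigenvector is (1,0) - i(-3,-1) = (1 + 3i, 0 + i).
A real fundamental pair from Re and Im of e^((1+2i)t)v: X_1 = e^(t)(cos(2t)·(1,0) + sin(2t)·(-3,-1)), X_2 = e^(t)(sin(2t)·(1,0) - cos(2t)·(-3,-1)).
General solution: C_1X_1 + C_2X_2.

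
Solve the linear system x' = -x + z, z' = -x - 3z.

Coefficient matrix A = [[-1, 1], [-1, -3]].
Characteristic polynomial det(A - λI) = λ^2 + 4λ + 4 = 0.
Single eigenvalue λ = -2 with algebraic multiplicity 2.
Eigenvector v = (1,-1); generalized eigenvector w with (A-λI)w=v is (-2,3).
General solution: e^(-2t)[c_1·v + c_2·(t·v + w)].

x(t) = c_1e^(-2t) + c_2te^(-2t) - 2c_2e^(-2t), z(t) = -c_1e^(-2t) - c_2te^(-2t) + 3c_2e^(-2t)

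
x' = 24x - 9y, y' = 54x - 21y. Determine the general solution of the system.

x(t) = -c_1e^(6t) + c_2e^(-3t), y(t) = -2c_1e^(6t) + 3c_2e^(-3t)

Coefficient matrix A = [[24, -9], [54, -21]].
Characteristic polynomial det(A - λI) = λ^2 - 3λ - 18 = 0.
Eigenvalues λ = 6, -3.
For λ=6: (A-λI) row 1 is [18, -9], so an eigenvector is (-1, -2).
For λ=-3: (A-λI) row 1 is [27, -9], so an eigenvector is (1, 3).
General solution: c_1e^(6t)(-1,-2) + c_2e^(-3t)(1,3).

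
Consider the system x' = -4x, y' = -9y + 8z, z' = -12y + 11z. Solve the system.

Coefficient matrix A = [[-4, 0, 0], [0, -9, 8], [0, -12, 11]].
det(A - λI) = 0 gives eigenvalues λ = -4, 3, -1.
For λ=-4: eigenvector (1,0,0).
For λ=3: eigenvector (0,-2,-3).
For λ=-1: eigenvector (0,1,1).
General solution: K_1e^(-4t)(1,0,0) + K_2e^(3t)(0,-2,-3) + K_3e^(-t)(0,1,1).

x(t) = K_1e^(-4t), y(t) = -2K_2e^(3t) + K_3e^(-t), z(t) = -3K_2e^(3t) + K_3e^(-t)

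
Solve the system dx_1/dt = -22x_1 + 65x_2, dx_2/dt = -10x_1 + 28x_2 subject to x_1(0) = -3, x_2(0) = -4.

Coefficient matrix A = [[-22, 65], [-10, 28]].
Characteristic polynomial det(A - λI) = λ^2 - 6λ + 34 = 0.
Eigenvalues λ = 3 ± 5i (complex conjugate pair).
For λ=3+5i: an eigenvector is (-2,-1) - i(-3,-1) = (-2 + 3i, -1 + i).
A real fundamental pair from Re and Im of e^((3+5i)t)v: X_1 = e^(3t)(cos(5t)·(-2,-1) + sin(5t)·(-3,-1)), X_2 = e^(3t)(sin(5t)·(-2,-1) - cos(5t)·(-3,-1)).
General solution: C_1X_1 + C_2X_2.
Applying x_1(0)=-3, x_2(0)=-4 gives C_1=9, C_2=5.

x_1(t) = -37e^(3t)sin(5t) - 3e^(3t)cos(5t), x_2(t) = -14e^(3t)sin(5t) - 4e^(3t)cos(5t)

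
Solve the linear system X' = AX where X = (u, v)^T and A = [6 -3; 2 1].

u(t) = -3c_1e^(4t) + c_2e^(3t), v(t) = -2c_1e^(4t) + c_2e^(3t)

Coefficient matrix A = [[6, -3], [2, 1]].
Characteristic polynomial det(A - λI) = λ^2 - 7λ + 12 = 0.
Eigenvalues λ = 4, 3.
For λ=4: (A-λI) row 1 is [2, -3], so an eigenvector is (-3, -2).
For λ=3: (A-λI) row 1 is [3, -3], so an eigenvector is (1, 1).
General solution: c_1e^(4t)(-3,-2) + c_2e^(3t)(1,1).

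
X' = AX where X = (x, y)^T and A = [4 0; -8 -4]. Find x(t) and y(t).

x(t) = C_2e^(4t), y(t) = C_1e^(-4t) - C_2e^(4t)

Coefficient matrix A = [[4, 0], [-8, -4]].
Characteristic polynomial det(A - λI) = λ^2 - 16 = 0.
Eigenvalues λ = -4, 4.
For λ=-4: (A-λI) row 1 is [8, 0], so an eigenvector is (0, 1).
For λ=4: (A-λI) row 2 is [-8, -8], so an eigenvector is (1, -1).
General solution: C_1e^(-4t)(0,1) + C_2e^(4t)(1,-1).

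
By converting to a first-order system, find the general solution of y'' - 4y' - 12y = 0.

Let x_1 = y, x_2 = y'. Then x_1' = x_2 and x_2' = 12x_1 + 4x_2.
A = [[0,1],[12,4]]; det(A-λI) = λ^2 - 4λ - 12.
Eigenvalues λ = 6, -2 with eigenvectors (1,6), (1,-2).

y(t) = C_1e^(6t) + C_2e^(-2t)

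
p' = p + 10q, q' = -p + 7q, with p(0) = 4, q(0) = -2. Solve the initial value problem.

p(t) = -32e^(4t)sin(t) + 4e^(4t)cos(t), q(t) = -10e^(4t)sin(t) - 2e^(4t)cos(t)

Coefficient matrix A = [[1, 10], [-1, 7]].
Characteristic polynomial det(A - λI) = λ^2 - 8λ + 17 = 0.
Eigenvalues λ = 4 ± i (complex conjugate pair).
For λ=4+i: an eigenvector is (-1,0) - i(3,1) = (-1 - 3i, 0 - i).
A real fundamental pair from Re and Im of e^((4+i)t)v: X_1 = e^(4t)(cos(t)·(-1,0) + sin(t)·(3,1)), X_2 = e^(4t)(sin(t)·(-1,0) - cos(t)·(3,1)).
General solution: K_1X_1 + K_2X_2.
Applying p(0)=4, q(0)=-2 gives K_1=-10, K_2=2.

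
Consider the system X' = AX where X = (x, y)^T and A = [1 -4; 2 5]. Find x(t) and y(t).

x(t) = -K_1e^(3t)sin(2t) - K_1e^(3t)cos(2t) - K_2e^(3t)sin(2t) + K_2e^(3t)cos(2t), y(t) = K_1e^(3t)cos(2t) + K_2e^(3t)sin(2t)

Coefficient matrix A = [[1, -4], [2, 5]].
Characteristic polynomial det(A - λI) = λ^2 - 6λ + 13 = 0.
Eigenvalues λ = 3 ± 2i (complex conjugate pair).
For λ=3+2i: an eigenvector is (-1,1) - i(-1,0) = (-1 + i, 1).
A real fundamental pair from Re and Im of e^((3+2i)t)v: X_1 = e^(3t)(cos(2t)·(-1,1) + sin(2t)·(-1,0)), X_2 = e^(3t)(sin(2t)·(-1,1) - cos(2t)·(-1,0)).
General solution: K_1X_1 + K_2X_2.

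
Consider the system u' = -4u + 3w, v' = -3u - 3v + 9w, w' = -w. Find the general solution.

u(t) = C_1e^(-4t) + C_3e^(-t), v(t) = 3C_1e^(-4t) + C_2e^(-3t) + 3C_3e^(-t), w(t) = C_3e^(-t)

Coefficient matrix A = [[-4, 0, 3], [-3, -3, 9], [0, 0, -1]].
det(A - λI) = 0 gives eigenvalues λ = -4, -3, -1.
For λ=-4: eigenvector (1,3,0).
For λ=-3: eigenvector (0,1,0).
For λ=-1: eigenvector (1,3,1).
General solution: C_1e^(-4t)(1,3,0) + C_2e^(-3t)(0,1,0) + C_3e^(-t)(1,3,1).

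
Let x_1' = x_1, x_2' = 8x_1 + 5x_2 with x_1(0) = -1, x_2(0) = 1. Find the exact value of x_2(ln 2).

-28

A = [[1,0],[8,5]]; eigenvalues λ = 5, 1.
Eigenvectors: (0,1) for λ=5, (1,-2) for λ=1.
From the initial condition, c_1 = -1, c_2 = -1.
x_2(ln 2) = (-1)(2^5)(1) + (-1)(2^1)(-2) = -28.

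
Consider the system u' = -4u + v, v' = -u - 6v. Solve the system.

Coefficient matrix A = [[-4, 1], [-1, -6]].
Characteristic polynomial det(A - λI) = λ^2 + 10λ + 25 = 0.
Single eigenvalue λ = -5 with algebraic multiplicity 2.
Eigenvector v = (-1,1); generalized eigenvector w with (A-λI)w=v is (2,-3).
General solution: e^(-5t)[K_1·v + K_2·(t·v + w)].

u(t) = -K_1e^(-5t) - K_2te^(-5t) + 2K_2e^(-5t), v(t) = K_1e^(-5t) + K_2te^(-5t) - 3K_2e^(-5t)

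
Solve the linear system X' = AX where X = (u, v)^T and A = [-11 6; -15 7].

Coefficient matrix A = [[-11, 6], [-15, 7]].
Characteristic polynomial det(A - λI) = λ^2 + 4λ + 13 = 0.
Eigenvalues λ = -2 ± 3i (complex conjugate pair).
For λ=-2+3i: an eigenvector is (1,2) - i(1,1) = (1 - i, 2 - i).
A real fundamental pair from Re and Im of e^((-2+3i)t)v: X_1 = e^(-2t)(cos(3t)·(1,2) + sin(3t)·(1,1)), X_2 = e^(-2t)(sin(3t)·(1,2) - cos(3t)·(1,1)).
General solution: c_1X_1 + c_2X_2.

u(t) = c_1e^(-2t)sin(3t) + c_1e^(-2t)cos(3t) + c_2e^(-2t)sin(3t) - c_2e^(-2t)cos(3t), v(t) = c_1e^(-2t)sin(3t) + 2c_1e^(-2t)cos(3t) + 2c_2e^(-2t)sin(3t) - c_2e^(-2t)cos(3t)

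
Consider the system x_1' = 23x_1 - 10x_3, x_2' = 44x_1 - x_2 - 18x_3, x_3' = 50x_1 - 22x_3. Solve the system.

x_1(t) = c_1e^(3t) + 2c_3e^(-2t), x_2(t) = 2c_1e^(3t) + c_2e^(-t) + 2c_3e^(-2t), x_3(t) = 2c_1e^(3t) + 5c_3e^(-2t)

Coefficient matrix A = [[23, 0, -10], [44, -1, -18], [50, 0, -22]].
det(A - λI) = 0 gives eigenvalues λ = 3, -1, -2.
For λ=3: eigenvector (1,2,2).
For λ=-1: eigenvector (0,1,0).
For λ=-2: eigenvector (2,2,5).
General solution: c_1e^(3t)(1,2,2) + c_2e^(-t)(0,1,0) + c_3e^(-2t)(2,2,5).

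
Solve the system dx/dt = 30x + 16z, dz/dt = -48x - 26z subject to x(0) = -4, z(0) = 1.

Coefficient matrix A = [[30, 16], [-48, -26]].
Characteristic polynomial det(A - λI) = λ^2 - 4λ - 12 = 0.
Eigenvalues λ = 6, -2.
For λ=6: (A-λI) row 1 is [24, 16], so an eigenvector is (2, -3).
For λ=-2: (A-λI) row 1 is [32, 16], so an eigenvector is (-1, 2).
General solution: c_1e^(6t)(2,-3) + c_2e^(-2t)(-1,2).
Applying x(0)=-4, z(0)=1 gives c_1=-7, c_2=-10.

x(t) = -14e^(6t) + 10e^(-2t), z(t) = 21e^(6t) - 20e^(-2t)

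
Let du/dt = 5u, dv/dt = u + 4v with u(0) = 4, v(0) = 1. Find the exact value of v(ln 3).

A = [[5,0],[1,4]]; eigenvalues λ = 4, 5.
Eigenvectors: (0,1) for λ=4, (-1,-1) for λ=5.
From the initial condition, c_1 = -3, c_2 = -4.
v(ln 3) = (-3)(3^4)(1) + (-4)(3^5)(-1) = 729.

729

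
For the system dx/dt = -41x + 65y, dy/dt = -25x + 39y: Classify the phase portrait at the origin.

A = [[-41,65],[-25,39]]; det(A-λI) = λ^2 + 2λ + 26.
λ = -1 ± 5i: negative real part.

stable spiral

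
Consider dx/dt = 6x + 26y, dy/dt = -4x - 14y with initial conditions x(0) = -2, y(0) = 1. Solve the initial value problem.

Coefficient matrix A = [[6, 26], [-4, -14]].
Characteristic polynomial det(A - λI) = λ^2 + 8λ + 20 = 0.
Eigenvalues λ = -4 ± 2i (complex conjugate pair).
For λ=-4+2i: an eigenvector is (-3,1) - i(-2,1) = (-3 + 2i, 1 - i).
A real fundamental pair from Re and Im of e^((-4+2i)t)v: X_1 = e^(-4t)(cos(2t)·(-3,1) + sin(2t)·(-2,1)), X_2 = e^(-4t)(sin(2t)·(-3,1) - cos(2t)·(-2,1)).
General solution: c_1X_1 + c_2X_2.
Applying x(0)=-2, y(0)=1 gives c_1=0, c_2=-1.

x(t) = 3e^(-4t)sin(2t) - 2e^(-4t)cos(2t), y(t) = -e^(-4t)sin(2t) + e^(-4t)cos(2t)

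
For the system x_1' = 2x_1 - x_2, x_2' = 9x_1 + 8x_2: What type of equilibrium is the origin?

unstable improper node

A = [[2,-1],[9,8]]; det(A-λI) = λ^2 - 10λ + 25.
repeated λ = 5 with a single eigenvector.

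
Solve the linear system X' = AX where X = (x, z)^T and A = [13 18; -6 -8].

Coefficient matrix A = [[13, 18], [-6, -8]].
Characteristic polynomial det(A - λI) = λ^2 - 5λ + 4 = 0.
Eigenvalues λ = 1, 4.
For λ=1: (A-λI) row 1 is [12, 18], so an eigenvector is (3, -2).
For λ=4: (A-λI) row 1 is [9, 18], so an eigenvector is (-2, 1).
General solution: K_1e^(t)(3,-2) + K_2e^(4t)(-2,1).

x(t) = 3K_1e^(t) - 2K_2e^(4t), z(t) = -2K_1e^(t) + K_2e^(4t)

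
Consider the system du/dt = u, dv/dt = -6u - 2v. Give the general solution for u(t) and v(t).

u(t) = -c_2e^(t), v(t) = -c_1e^(-2t) + 2c_2e^(t)

Coefficient matrix A = [[1, 0], [-6, -2]].
Characteristic polynomial det(A - λI) = λ^2 + λ - 2 = 0.
Eigenvalues λ = -2, 1.
For λ=-2: (A-λI) row 1 is [3, 0], so an eigenvector is (0, -1).
For λ=1: (A-λI) row 2 is [-6, -3], so an eigenvector is (-1, 2).
General solution: c_1e^(-2t)(0,-1) + c_2e^(t)(-1,2).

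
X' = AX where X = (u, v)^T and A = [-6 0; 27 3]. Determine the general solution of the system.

u(t) = c_1e^(-6t), v(t) = -3c_1e^(-6t) + c_2e^(3t)

Coefficient matrix A = [[-6, 0], [27, 3]].
Characteristic polynomial det(A - λI) = λ^2 + 3λ - 18 = 0.
Eigenvalues λ = -6, 3.
For λ=-6: (A-λI) row 2 is [27, 9], so an eigenvector is (1, -3).
For λ=3: (A-λI) row 1 is [-9, 0], so an eigenvector is (0, 1).
General solution: c_1e^(-6t)(1,-3) + c_2e^(3t)(0,1).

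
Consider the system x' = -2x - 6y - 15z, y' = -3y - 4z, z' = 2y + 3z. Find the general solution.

Coefficient matrix A = [[-2, -6, -15], [0, -3, -4], [0, 2, 3]].
det(A - λI) = 0 gives eigenvalues λ = -2, -1, 1.
For λ=-2: eigenvector (1,0,0).
For λ=-1: eigenvector (-3,-2,1).
For λ=1: eigenvector (-3,-1,1).
General solution: K_1e^(-2t)(1,0,0) + K_2e^(-t)(-3,-2,1) + K_3e^(t)(-3,-1,1).

x(t) = K_1e^(-2t) - 3K_2e^(-t) - 3K_3e^(t), y(t) = -2K_2e^(-t) - K_3e^(t), z(t) = K_2e^(-t) + K_3e^(t)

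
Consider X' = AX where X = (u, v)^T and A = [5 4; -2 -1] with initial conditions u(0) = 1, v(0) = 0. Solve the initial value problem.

Coefficient matrix A = [[5, 4], [-2, -1]].
Characteristic polynomial det(A - λI) = λ^2 - 4λ + 3 = 0.
Eigenvalues λ = 3, 1.
For λ=3: (A-λI) row 1 is [2, 4], so an eigenvector is (2, -1).
For λ=1: (A-λI) row 1 is [4, 4], so an eigenvector is (-1, 1).
General solution: c_1e^(3t)(2,-1) + c_2e^(t)(-1,1).
Applying u(0)=1, v(0)=0 gives c_1=1, c_2=1.

u(t) = 2e^(3t) - e^(t), v(t) = -e^(3t) + e^(t)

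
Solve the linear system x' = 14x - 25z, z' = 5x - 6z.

Coefficient matrix A = [[14, -25], [5, -6]].
Characteristic polynomial det(A - λI) = λ^2 - 8λ + 41 = 0.
Eigenvalues λ = 4 ± 5i (complex conjugate pair).
For λ=4+5i: an eigenvector is (2,1) - i(-1,0) = (2 + i, 1).
A real fundamental pair from Re and Im of e^((4+5i)t)v: X_1 = e^(4t)(cos(5t)·(2,1) + sin(5t)·(-1,0)), X_2 = e^(4t)(sin(5t)·(2,1) - cos(5t)·(-1,0)).
General solution: C_1X_1 + C_2X_2.

x(t) = -C_1e^(4t)sin(5t) + 2C_1e^(4t)cos(5t) + 2C_2e^(4t)sin(5t) + C_2e^(4t)cos(5t), z(t) = C_1e^(4t)cos(5t) + C_2e^(4t)sin(5t)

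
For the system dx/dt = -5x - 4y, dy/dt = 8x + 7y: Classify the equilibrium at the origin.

A = [[-5,-4],[8,7]]; det(A-λI) = λ^2 - 2λ - 3.
λ = -1, 3: opposite signs.

saddle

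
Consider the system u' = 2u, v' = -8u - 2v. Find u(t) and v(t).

Coefficient matrix A = [[2, 0], [-8, -2]].
Characteristic polynomial det(A - λI) = λ^2 - 4 = 0.
Eigenvalues λ = -2, 2.
For λ=-2: (A-λI) row 1 is [4, 0], so an eigenvector is (0, -1).
For λ=2: (A-λI) row 2 is [-8, -4], so an eigenvector is (-1, 2).
General solution: C_1e^(-2t)(0,-1) + C_2e^(2t)(-1,2).

u(t) = -C_2e^(2t), v(t) = -C_1e^(-2t) + 2C_2e^(2t)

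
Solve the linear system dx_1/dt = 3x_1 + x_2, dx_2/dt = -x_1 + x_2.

Coefficient matrix A = [[3, 1], [-1, 1]].
Characteristic polynomial det(A - λI) = λ^2 - 4λ + 4 = 0.
Single eigenvalue λ = 2 with algebraic multiplicity 2.
Eigenvector v = (-1,1); generalized eigenvector w with (A-λI)w=v is (0,-1).
General solution: e^(2t)[K_1·v + K_2·(t·v + w)].

x_1(t) = -K_1e^(2t) - K_2te^(2t), x_2(t) = K_1e^(2t) + K_2te^(2t) - K_2e^(2t)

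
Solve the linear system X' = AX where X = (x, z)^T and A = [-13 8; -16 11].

x(t) = -C_1e^(-5t) - C_2e^(3t), z(t) = -C_1e^(-5t) - 2C_2e^(3t)

Coefficient matrix A = [[-13, 8], [-16, 11]].
Characteristic polynomial det(A - λI) = λ^2 + 2λ - 15 = 0.
Eigenvalues λ = -5, 3.
For λ=-5: (A-λI) row 1 is [-8, 8], so an eigenvector is (-1, -1).
For λ=3: (A-λI) row 1 is [-16, 8], so an eigenvector is (-1, -2).
General solution: C_1e^(-5t)(-1,-1) + C_2e^(3t)(-1,-2).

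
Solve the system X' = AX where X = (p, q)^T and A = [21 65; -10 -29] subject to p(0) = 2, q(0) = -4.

p(t) = -42e^(-4t)sin(5t) + 2e^(-4t)cos(5t), q(t) = 16e^(-4t)sin(5t) - 4e^(-4t)cos(5t)

Coefficient matrix A = [[21, 65], [-10, -29]].
Characteristic polynomial det(A - λI) = λ^2 + 8λ + 41 = 0.
Eigenvalues λ = -4 ± 5i (complex conjugate pair).
For λ=-4+5i: an eigenvector is (-2,1) - i(3,-1) = (-2 - 3i, 1 + i).
A real fundamental pair from Re and Im of e^((-4+5i)t)v: X_1 = e^(-4t)(cos(5t)·(-2,1) + sin(5t)·(3,-1)), X_2 = e^(-4t)(sin(5t)·(-2,1) - cos(5t)·(3,-1)).
General solution: C_1X_1 + C_2X_2.
Applying p(0)=2, q(0)=-4 gives C_1=-10, C_2=6.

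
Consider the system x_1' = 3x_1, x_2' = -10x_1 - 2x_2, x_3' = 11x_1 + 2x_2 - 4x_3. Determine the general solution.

Coefficient matrix A = [[3, 0, 0], [-10, -2, 0], [11, 2, -4]].
det(A - λI) = 0 gives eigenvalues λ = -4, -2, 3.
For λ=-4: eigenvector (0,0,1).
For λ=-2: eigenvector (0,1,1).
For λ=3: eigenvector (1,-2,1).
General solution: c_1e^(-4t)(0,0,1) + c_2e^(-2t)(0,1,1) + c_3e^(3t)(1,-2,1).

x_1(t) = c_3e^(3t), x_2(t) = c_2e^(-2t) - 2c_3e^(3t), x_3(t) = c_1e^(-4t) + c_2e^(-2t) + c_3e^(3t)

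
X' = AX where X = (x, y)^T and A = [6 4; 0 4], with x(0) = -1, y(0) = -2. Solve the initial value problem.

Coefficient matrix A = [[6, 4], [0, 4]].
Characteristic polynomial det(A - λI) = λ^2 - 10λ + 24 = 0.
Eigenvalues λ = 6, 4.
For λ=6: (A-λI) row 1 is [0, 4], so an eigenvector is (-1, 0).
For λ=4: (A-λI) row 1 is [2, 4], so an eigenvector is (-2, 1).
General solution: K_1e^(6t)(-1,0) + K_2e^(4t)(-2,1).
Applying x(0)=-1, y(0)=-2 gives K_1=5, K_2=-2.

x(t) = -5e^(6t) + 4e^(4t), y(t) = -2e^(4t)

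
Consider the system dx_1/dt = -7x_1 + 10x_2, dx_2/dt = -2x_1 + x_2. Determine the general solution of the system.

Coefficient matrix A = [[-7, 10], [-2, 1]].
Characteristic polynomial det(A - λI) = λ^2 + 6λ + 13 = 0.
Eigenvalues λ = -3 ± 2i (complex conjugate pair).
For λ=-3+2i: an eigenvector is (2,1) - i(1,0) = (2 - i, 1).
A real fundamental pair from Re and Im of e^((-3+2i)t)v: X_1 = e^(-3t)(cos(2t)·(2,1) + sin(2t)·(1,0)), X_2 = e^(-3t)(sin(2t)·(2,1) - cos(2t)·(1,0)).
General solution: c_1X_1 + c_2X_2.

x_1(t) = c_1e^(-3t)sin(2t) + 2c_1e^(-3t)cos(2t) + 2c_2e^(-3t)sin(2t) - c_2e^(-3t)cos(2t), x_2(t) = c_1e^(-3t)cos(2t) + c_2e^(-3t)sin(2t)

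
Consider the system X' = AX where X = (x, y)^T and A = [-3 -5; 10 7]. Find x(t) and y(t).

x(t) = -c_1e^(2t)sin(5t) + c_2e^(2t)cos(5t), y(t) = c_1e^(2t)sin(5t) + c_1e^(2t)cos(5t) + c_2e^(2t)sin(5t) - c_2e^(2t)cos(5t)

Coefficient matrix A = [[-3, -5], [10, 7]].
Characteristic polynomial det(A - λI) = λ^2 - 4λ + 29 = 0.
Eigenvalues λ = 2 ± 5i (complex conjugate pair).
For λ=2+5i: an eigenvector is (0,1) - i(-1,1) = (0 + i, 1 - i).
A real fundamental pair from Re and Im of e^((2+5i)t)v: X_1 = e^(2t)(cos(5t)·(0,1) + sin(5t)·(-1,1)), X_2 = e^(2t)(sin(5t)·(0,1) - cos(5t)·(-1,1)).
General solution: c_1X_1 + c_2X_2.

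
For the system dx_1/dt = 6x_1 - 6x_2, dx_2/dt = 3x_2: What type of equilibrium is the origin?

A = [[6,-6],[0,3]]; det(A-λI) = λ^2 - 9λ + 18.
λ = 3, 6: both positive.

unstable node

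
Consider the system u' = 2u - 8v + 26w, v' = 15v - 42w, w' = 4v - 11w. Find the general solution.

u(t) = c_1e^(2t) - 4c_2e^(3t) - 2c_3e^(t), v(t) = 7c_2e^(3t) + 3c_3e^(t), w(t) = 2c_2e^(3t) + c_3e^(t)

Coefficient matrix A = [[2, -8, 26], [0, 15, -42], [0, 4, -11]].
det(A - λI) = 0 gives eigenvalues λ = 2, 3, 1.
For λ=2: eigenvector (1,0,0).
For λ=3: eigenvector (-4,7,2).
For λ=1: eigenvector (-2,3,1).
General solution: c_1e^(2t)(1,0,0) + c_2e^(3t)(-4,7,2) + c_3e^(t)(-2,3,1).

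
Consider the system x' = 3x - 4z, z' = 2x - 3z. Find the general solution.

Coefficient matrix A = [[3, -4], [2, -3]].
Characteristic polynomial det(A - λI) = λ^2 - 1 = 0.
Eigenvalues λ = -1, 1.
For λ=-1: (A-λI) row 1 is [4, -4], so an eigenvector is (-1, -1).
For λ=1: (A-λI) row 1 is [2, -4], so an eigenvector is (-2, -1).
General solution: c_1e^(-t)(-1,-1) + c_2e^(t)(-2,-1).

x(t) = -c_1e^(-t) - 2c_2e^(t), z(t) = -c_1e^(-t) - c_2e^(t)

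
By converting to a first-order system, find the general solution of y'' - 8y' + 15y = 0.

Let x_1 = y, x_2 = y'. Then x_1' = x_2 and x_2' = -15x_1 + 8x_2.
A = [[0,1],[-15,8]]; det(A-λI) = λ^2 - 8λ + 15.
Eigenvalues λ = 5, 3 with eigenvectors (1,5), (1,3).

y(t) = C_1e^(5t) + C_2e^(3t)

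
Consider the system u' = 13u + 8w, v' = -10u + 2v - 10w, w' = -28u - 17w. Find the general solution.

u(t) = 4c_1e^(-t) + c_3e^(-3t), v(t) = -10c_1e^(-t) + c_2e^(2t) - 2c_3e^(-3t), w(t) = -7c_1e^(-t) - 2c_3e^(-3t)

Coefficient matrix A = [[13, 0, 8], [-10, 2, -10], [-28, 0, -17]].
det(A - λI) = 0 gives eigenvalues λ = -1, 2, -3.
For λ=-1: eigenvector (4,-10,-7).
For λ=2: eigenvector (0,1,0).
For λ=-3: eigenvector (1,-2,-2).
General solution: c_1e^(-t)(4,-10,-7) + c_2e^(2t)(0,1,0) + c_3e^(-3t)(1,-2,-2).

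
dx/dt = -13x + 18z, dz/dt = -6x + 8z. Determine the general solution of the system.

x(t) = -3K_1e^(-t) - 2K_2e^(-4t), z(t) = -2K_1e^(-t) - K_2e^(-4t)

Coefficient matrix A = [[-13, 18], [-6, 8]].
Characteristic polynomial det(A - λI) = λ^2 + 5λ + 4 = 0.
Eigenvalues λ = -1, -4.
For λ=-1: (A-λI) row 1 is [-12, 18], so an eigenvector is (-3, -2).
For λ=-4: (A-λI) row 1 is [-9, 18], so an eigenvector is (-2, -1).
General solution: K_1e^(-t)(-3,-2) + K_2e^(-4t)(-2,-1).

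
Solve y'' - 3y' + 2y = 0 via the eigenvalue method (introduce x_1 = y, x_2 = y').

y(t) = K_1e^(2t) + K_2e^(t)

Let x_1 = y, x_2 = y'. Then x_1' = x_2 and x_2' = -2x_1 + 3x_2.
A = [[0,1],[-2,3]]; det(A-λI) = λ^2 - 3λ + 2.
Eigenvalues λ = 2, 1 with eigenvectors (1,2), (1,1).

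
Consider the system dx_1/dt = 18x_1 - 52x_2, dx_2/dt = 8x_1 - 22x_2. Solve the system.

Coefficient matrix A = [[18, -52], [8, -22]].
Characteristic polynomial det(A - λI) = λ^2 + 4λ + 20 = 0.
Eigenvalues λ = -2 ± 4i (complex conjugate pair).
For λ=-2+4i: an eigenvector is (-2,-1) - i(3,1) = (-2 - 3i, -1 - i).
A real fundamental pair from Re and Im of e^((-2+4i)t)v: X_1 = e^(-2t)(cos(4t)·(-2,-1) + sin(4t)·(3,1)), X_2 = e^(-2t)(sin(4t)·(-2,-1) - cos(4t)·(3,1)).
General solution: C_1X_1 + C_2X_2.

x_1(t) = 3C_1e^(-2t)sin(4t) - 2C_1e^(-2t)cos(4t) - 2C_2e^(-2t)sin(4t) - 3C_2e^(-2t)cos(4t), x_2(t) = C_1e^(-2t)sin(4t) - C_1e^(-2t)cos(4t) - C_2e^(-2t)sin(4t) - C_2e^(-2t)cos(4t)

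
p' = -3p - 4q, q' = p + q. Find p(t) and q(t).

Coefficient matrix A = [[-3, -4], [1, 1]].
Characteristic polynomial det(A - λI) = λ^2 + 2λ + 1 = 0.
Single eigenvalue λ = -1 with algebraic multiplicity 2.
Eigenvector v = (2,-1); generalized eigenvector w with (A-λI)w=v is (-1,0).
General solution: e^(-t)[c_1·v + c_2·(t·v + w)].

p(t) = 2c_1e^(-t) + 2c_2te^(-t) - c_2e^(-t), q(t) = -c_1e^(-t) - c_2te^(-t)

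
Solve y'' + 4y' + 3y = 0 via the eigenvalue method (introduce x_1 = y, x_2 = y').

y(t) = c_1e^(-t) + c_2e^(-3t)

Let x_1 = y, x_2 = y'. Then x_1' = x_2 and x_2' = -3x_1 - 4x_2.
A = [[0,1],[-3,-4]]; det(A-λI) = λ^2 + 4λ + 3.
Eigenvalues λ = -1, -3 with eigenvectors (1,-1), (1,-3).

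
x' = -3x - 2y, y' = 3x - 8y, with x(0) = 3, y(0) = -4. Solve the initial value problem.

Coefficient matrix A = [[-3, -2], [3, -8]].
Characteristic polynomial det(A - λI) = λ^2 + 11λ + 30 = 0.
Eigenvalues λ = -6, -5.
For λ=-6: (A-λI) row 1 is [3, -2], so an eigenvector is (-2, -3).
For λ=-5: (A-λI) row 1 is [2, -2], so an eigenvector is (1, 1).
General solution: c_1e^(-6t)(-2,-3) + c_2e^(-5t)(1,1).
Applying x(0)=3, y(0)=-4 gives c_1=7, c_2=17.

x(t) = 17e^(-5t) - 14e^(-6t), y(t) = 17e^(-5t) - 21e^(-6t)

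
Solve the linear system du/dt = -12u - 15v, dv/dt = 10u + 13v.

Coefficient matrix A = [[-12, -15], [10, 13]].
Characteristic polynomial det(A - λI) = λ^2 - λ - 6 = 0.
Eigenvalues λ = 3, -2.
For λ=3: (A-λI) row 1 is [-15, -15], so an eigenvector is (-1, 1).
For λ=-2: (A-λI) row 1 is [-10, -15], so an eigenvector is (-3, 2).
General solution: C_1e^(3t)(-1,1) + C_2e^(-2t)(-3,2).

u(t) = -C_1e^(3t) - 3C_2e^(-2t), v(t) = C_1e^(3t) + 2C_2e^(-2t)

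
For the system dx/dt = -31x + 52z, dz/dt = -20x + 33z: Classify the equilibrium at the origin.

unstable spiral

A = [[-31,52],[-20,33]]; det(A-λI) = λ^2 - 2λ + 17.
λ = 1 ± 4i: positive real part.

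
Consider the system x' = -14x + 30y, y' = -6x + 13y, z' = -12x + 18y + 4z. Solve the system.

x(t) = 5K_1e^(-2t) + 2K_3e^(t), y(t) = 2K_1e^(-2t) + K_3e^(t), z(t) = 4K_1e^(-2t) + K_2e^(4t) + 2K_3e^(t)

Coefficient matrix A = [[-14, 30, 0], [-6, 13, 0], [-12, 18, 4]].
det(A - λI) = 0 gives eigenvalues λ = -2, 4, 1.
For λ=-2: eigenvector (5,2,4).
For λ=4: eigenvector (0,0,1).
For λ=1: eigenvector (2,1,2).
General solution: K_1e^(-2t)(5,2,4) + K_2e^(4t)(0,0,1) + K_3e^(t)(2,1,2).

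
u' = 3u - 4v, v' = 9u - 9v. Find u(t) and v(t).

Coefficient matrix A = [[3, -4], [9, -9]].
Characteristic polynomial det(A - λI) = λ^2 + 6λ + 9 = 0.
Single eigenvalue λ = -3 with algebraic multiplicity 2.
Eigenvector v = (2,3); generalized eigenvector w with (A-λI)w=v is (-1,-2).
General solution: e^(-3t)[C_1·v + C_2·(t·v + w)].

u(t) = 2C_1e^(-3t) + 2C_2te^(-3t) - C_2e^(-3t), v(t) = 3C_1e^(-3t) + 3C_2te^(-3t) - 2C_2e^(-3t)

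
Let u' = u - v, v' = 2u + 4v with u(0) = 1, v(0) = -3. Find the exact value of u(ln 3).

A = [[1,-1],[2,4]]; eigenvalues λ = 3, 2.
Eigenvectors: (1,-2) for λ=3, (1,-1) for λ=2.
From the initial condition, c_1 = 2, c_2 = -1.
u(ln 3) = (2)(3^3)(1) + (-1)(3^2)(1) = 45.

45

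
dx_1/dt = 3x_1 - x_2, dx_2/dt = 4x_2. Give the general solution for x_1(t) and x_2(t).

Coefficient matrix A = [[3, -1], [0, 4]].
Characteristic polynomial det(A - λI) = λ^2 - 7λ + 12 = 0.
Eigenvalues λ = 3, 4.
For λ=3: (A-λI) row 1 is [0, -1], so an eigenvector is (-1, 0).
For λ=4: (A-λI) row 1 is [-1, -1], so an eigenvector is (1, -1).
General solution: K_1e^(3t)(-1,0) + K_2e^(4t)(1,-1).

x_1(t) = -K_1e^(3t) + K_2e^(4t), x_2(t) = -K_2e^(4t)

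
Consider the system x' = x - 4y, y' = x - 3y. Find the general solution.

x(t) = -2c_1e^(-t) - 2c_2te^(-t) + c_2e^(-t), y(t) = -c_1e^(-t) - c_2te^(-t) + c_2e^(-t)

Coefficient matrix A = [[1, -4], [1, -3]].
Characteristic polynomial det(A - λI) = λ^2 + 2λ + 1 = 0.
Single eigenvalue λ = -1 with algebraic multiplicity 2.
Eigenvector v = (-2,-1); generalized eigenvector w with (A-λI)w=v is (1,1).
General solution: e^(-t)[c_1·v + c_2·(t·v + w)].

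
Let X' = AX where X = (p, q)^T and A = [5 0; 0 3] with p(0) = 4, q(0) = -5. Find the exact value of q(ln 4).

-320

A = [[5,0],[0,3]]; eigenvalues λ = 3, 5.
Eigenvectors: (0,1) for λ=3, (-1,0) for λ=5.
From the initial condition, c_1 = -5, c_2 = -4.
q(ln 4) = (-5)(4^3)(1) + (-4)(4^5)(0) = -320.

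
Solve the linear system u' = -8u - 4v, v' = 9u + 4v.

Coefficient matrix A = [[-8, -4], [9, 4]].
Characteristic polynomial det(A - λI) = λ^2 + 4λ + 4 = 0.
Single eigenvalue λ = -2 with algebraic multiplicity 2.
Eigenvector v = (-2,3); generalized eigenvector w with (A-λI)w=v is (-1,2).
General solution: e^(-2t)[c_1·v + c_2·(t·v + w)].

u(t) = -2c_1e^(-2t) - 2c_2te^(-2t) - c_2e^(-2t), v(t) = 3c_1e^(-2t) + 3c_2te^(-2t) + 2c_2e^(-2t)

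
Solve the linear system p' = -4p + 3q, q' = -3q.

Coefficient matrix A = [[-4, 3], [0, -3]].
Characteristic polynomial det(A - λI) = λ^2 + 7λ + 12 = 0.
Eigenvalues λ = -3, -4.
For λ=-3: (A-λI) row 1 is [-1, 3], so an eigenvector is (3, 1).
For λ=-4: (A-λI) row 1 is [0, 3], so an eigenvector is (-1, 0).
General solution: C_1e^(-3t)(3,1) + C_2e^(-4t)(-1,0).

p(t) = 3C_1e^(-3t) - C_2e^(-4t), q(t) = C_1e^(-3t)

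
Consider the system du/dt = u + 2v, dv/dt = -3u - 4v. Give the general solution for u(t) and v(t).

u(t) = -c_1e^(-t) + 2c_2e^(-2t), v(t) = c_1e^(-t) - 3c_2e^(-2t)

Coefficient matrix A = [[1, 2], [-3, -4]].
Characteristic polynomial det(A - λI) = λ^2 + 3λ + 2 = 0.
Eigenvalues λ = -1, -2.
For λ=-1: (A-λI) row 1 is [2, 2], so an eigenvector is (-1, 1).
For λ=-2: (A-λI) row 1 is [3, 2], so an eigenvector is (2, -3).
General solution: c_1e^(-t)(-1,1) + c_2e^(-2t)(2,-3).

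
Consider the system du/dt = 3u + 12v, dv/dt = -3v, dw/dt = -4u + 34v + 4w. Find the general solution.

u(t) = K_1e^(3t) - 2K_3e^(-3t), v(t) = K_3e^(-3t), w(t) = 4K_1e^(3t) + K_2e^(4t) - 6K_3e^(-3t)

Coefficient matrix A = [[3, 12, 0], [0, -3, 0], [-4, 34, 4]].
det(A - λI) = 0 gives eigenvalues λ = 3, 4, -3.
For λ=3: eigenvector (1,0,4).
For λ=4: eigenvector (0,0,1).
For λ=-3: eigenvector (-2,1,-6).
General solution: K_1e^(3t)(1,0,4) + K_2e^(4t)(0,0,1) + K_3e^(-3t)(-2,1,-6).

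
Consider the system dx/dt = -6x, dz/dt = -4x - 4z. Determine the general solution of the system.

x(t) = C_1e^(-6t), z(t) = 2C_1e^(-6t) + C_2e^(-4t)

Coefficient matrix A = [[-6, 0], [-4, -4]].
Characteristic polynomial det(A - λI) = λ^2 + 10λ + 24 = 0.
Eigenvalues λ = -6, -4.
For λ=-6: (A-λI) row 2 is [-4, 2], so an eigenvector is (1, 2).
For λ=-4: (A-λI) row 1 is [-2, 0], so an eigenvector is (0, 1).
General solution: C_1e^(-6t)(1,2) + C_2e^(-4t)(0,1).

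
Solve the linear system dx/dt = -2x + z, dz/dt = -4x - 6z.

x(t) = -C_1e^(-4t) - C_2te^(-4t) - 2C_2e^(-4t), z(t) = 2C_1e^(-4t) + 2C_2te^(-4t) + 3C_2e^(-4t)

Coefficient matrix A = [[-2, 1], [-4, -6]].
Characteristic polynomial det(A - λI) = λ^2 + 8λ + 16 = 0.
Single eigenvalue λ = -4 with algebraic multiplicity 2.
Eigenvector v = (-1,2); generalized eigenvector w with (A-λI)w=v is (-2,3).
General solution: e^(-4t)[C_1·v + C_2·(t·v + w)].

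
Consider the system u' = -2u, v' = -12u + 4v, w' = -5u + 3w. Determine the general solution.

u(t) = C_1e^(-2t), v(t) = 2C_1e^(-2t) + C_2e^(4t), w(t) = C_1e^(-2t) - C_3e^(3t)

Coefficient matrix A = [[-2, 0, 0], [-12, 4, 0], [-5, 0, 3]].
det(A - λI) = 0 gives eigenvalues λ = -2, 4, 3.
For λ=-2: eigenvector (1,2,1).
For λ=4: eigenvector (0,1,0).
For λ=3: eigenvector (0,0,-1).
General solution: C_1e^(-2t)(1,2,1) + C_2e^(4t)(0,1,0) + C_3e^(3t)(0,0,-1).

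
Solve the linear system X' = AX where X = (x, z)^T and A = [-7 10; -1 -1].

Coefficient matrix A = [[-7, 10], [-1, -1]].
Characteristic polynomial det(A - λI) = λ^2 + 8λ + 17 = 0.
Eigenvalues λ = -4 ± i (complex conjugate pair).
For λ=-4+i: an eigenvector is (3,1) - i(1,0) = (3 - i, 1).
A real fundamental pair from Re and Im of e^((-4+i)t)v: X_1 = e^(-4t)(cos(t)·(3,1) + sin(t)·(1,0)), X_2 = e^(-4t)(sin(t)·(3,1) - cos(t)·(1,0)).
General solution: C_1X_1 + C_2X_2.

x(t) = C_1e^(-4t)sin(t) + 3C_1e^(-4t)cos(t) + 3C_2e^(-4t)sin(t) - C_2e^(-4t)cos(t), z(t) = C_1e^(-4t)cos(t) + C_2e^(-4t)sin(t)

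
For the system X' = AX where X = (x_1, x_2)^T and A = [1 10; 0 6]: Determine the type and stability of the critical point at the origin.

A = [[1,10],[0,6]]; det(A-λI) = λ^2 - 7λ + 6.
λ = 6, 1: both positive.

unstable node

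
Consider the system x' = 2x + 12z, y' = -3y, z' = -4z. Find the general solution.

Coefficient matrix A = [[2, 0, 12], [0, -3, 0], [0, 0, -4]].
det(A - λI) = 0 gives eigenvalues λ = 2, -3, -4.
For λ=2: eigenvector (-1,0,0).
For λ=-3: eigenvector (0,1,0).
For λ=-4: eigenvector (2,0,-1).
General solution: K_1e^(2t)(-1,0,0) + K_2e^(-3t)(0,1,0) + K_3e^(-4t)(2,0,-1).

x(t) = -K_1e^(2t) + 2K_3e^(-4t), y(t) = K_2e^(-3t), z(t) = -K_3e^(-4t)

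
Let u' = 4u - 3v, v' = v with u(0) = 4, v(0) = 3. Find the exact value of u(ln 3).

90

A = [[4,-3],[0,1]]; eigenvalues λ = 1, 4.
Eigenvectors: (-1,-1) for λ=1, (1,0) for λ=4.
From the initial condition, c_1 = -3, c_2 = 1.
u(ln 3) = (-3)(3^1)(-1) + (1)(3^4)(1) = 90.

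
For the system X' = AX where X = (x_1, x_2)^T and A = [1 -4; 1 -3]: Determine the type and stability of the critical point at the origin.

stable improper node

A = [[1,-4],[1,-3]]; det(A-λI) = λ^2 + 2λ + 1.
repeated λ = -1 with a single eigenvector.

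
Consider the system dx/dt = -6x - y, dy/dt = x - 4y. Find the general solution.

x(t) = -c_1e^(-5t) - c_2te^(-5t) + 3c_2e^(-5t), y(t) = c_1e^(-5t) + c_2te^(-5t) - 2c_2e^(-5t)

Coefficient matrix A = [[-6, -1], [1, -4]].
Characteristic polynomial det(A - λI) = λ^2 + 10λ + 25 = 0.
Single eigenvalue λ = -5 with algebraic multiplicity 2.
Eigenvector v = (-1,1); generalized eigenvector w with (A-λI)w=v is (3,-2).
General solution: e^(-5t)[c_1·v + c_2·(t·v + w)].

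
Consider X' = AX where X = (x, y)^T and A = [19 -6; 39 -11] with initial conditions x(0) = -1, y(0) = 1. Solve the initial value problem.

x(t) = -7e^(4t)sin(3t) - e^(4t)cos(3t), y(t) = -18e^(4t)sin(3t) + e^(4t)cos(3t)

Coefficient matrix A = [[19, -6], [39, -11]].
Characteristic polynomial det(A - λI) = λ^2 - 8λ + 25 = 0.
Eigenvalues λ = 4 ± 3i (complex conjugate pair).
For λ=4+3i: an eigenvector is (-1,-3) - i(1,2) = (-1 - i, -3 - 2i).
A real fundamental pair from Re and Im of e^((4+3i)t)v: X_1 = e^(4t)(cos(3t)·(-1,-3) + sin(3t)·(1,2)), X_2 = e^(4t)(sin(3t)·(-1,-3) - cos(3t)·(1,2)).
General solution: K_1X_1 + K_2X_2.
Applying x(0)=-1, y(0)=1 gives K_1=-3, K_2=4.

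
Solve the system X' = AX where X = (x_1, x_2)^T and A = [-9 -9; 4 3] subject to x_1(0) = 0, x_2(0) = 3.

x_1(t) = -27te^(-3t), x_2(t) = 18te^(-3t) + 3e^(-3t)

Coefficient matrix A = [[-9, -9], [4, 3]].
Characteristic polynomial det(A - λI) = λ^2 + 6λ + 9 = 0.
Single eigenvalue λ = -3 with algebraic multiplicity 2.
Eigenvector v = (3,-2); generalized eigenvector w with (A-λI)w=v is (-2,1).
General solution: e^(-3t)[C_1·v + C_2·(t·v + w)].
Applying x_1(0)=0, x_2(0)=3 gives C_1=-6, C_2=-9.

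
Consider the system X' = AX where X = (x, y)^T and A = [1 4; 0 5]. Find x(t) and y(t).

x(t) = c_1e^(t) - c_2e^(5t), y(t) = -c_2e^(5t)

Coefficient matrix A = [[1, 4], [0, 5]].
Characteristic polynomial det(A - λI) = λ^2 - 6λ + 5 = 0.
Eigenvalues λ = 1, 5.
For λ=1: (A-λI) row 1 is [0, 4], so an eigenvector is (1, 0).
For λ=5: (A-λI) row 1 is [-4, 4], so an eigenvector is (-1, -1).
General solution: c_1e^(t)(1,0) + c_2e^(5t)(-1,-1).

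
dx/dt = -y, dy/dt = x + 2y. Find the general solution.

x(t) = -K_1e^(t) - K_2te^(t), y(t) = K_1e^(t) + K_2te^(t) + K_2e^(t)

Coefficient matrix A = [[0, -1], [1, 2]].
Characteristic polynomial det(A - λI) = λ^2 - 2λ + 1 = 0.
Single eigenvalue λ = 1 with algebraic multiplicity 2.
Eigenvector v = (-1,1); generalized eigenvector w with (A-λI)w=v is (0,1).
General solution: e^(t)[K_1·v + K_2·(t·v + w)].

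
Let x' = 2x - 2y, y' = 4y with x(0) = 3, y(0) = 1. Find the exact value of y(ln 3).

81

A = [[2,-2],[0,4]]; eigenvalues λ = 4, 2.
Eigenvectors: (1,-1) for λ=4, (1,0) for λ=2.
From the initial condition, c_1 = -1, c_2 = 4.
y(ln 3) = (-1)(3^4)(-1) + (4)(3^2)(0) = 81.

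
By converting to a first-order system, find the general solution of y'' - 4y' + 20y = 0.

y(t) = c_1e^(2t)cos(4t) + c_2e^(2t)sin(4t)

Let x_1 = y, x_2 = y'. Then x_1' = x_2 and x_2' = -20x_1 + 4x_2.
A = [[0,1],[-20,4]]; det(A-λI) = λ^2 - 4λ + 20.
Eigenvalues λ = 2 ± 4i.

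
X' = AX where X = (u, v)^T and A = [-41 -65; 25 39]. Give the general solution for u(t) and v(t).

u(t) = -3K_1e^(-t)sin(5t) + 2K_1e^(-t)cos(5t) + 2K_2e^(-t)sin(5t) + 3K_2e^(-t)cos(5t), v(t) = 2K_1e^(-t)sin(5t) - K_1e^(-t)cos(5t) - K_2e^(-t)sin(5t) - 2K_2e^(-t)cos(5t)

Coefficient matrix A = [[-41, -65], [25, 39]].
Characteristic polynomial det(A - λI) = λ^2 + 2λ + 26 = 0.
Eigenvalues λ = -1 ± 5i (complex conjugate pair).
For λ=-1+5i: an eigenvector is (2,-1) - i(-3,2) = (2 + 3i, -1 - 2i).
A real fundamental pair from Re and Im of e^((-1+5i)t)v: X_1 = e^(-t)(cos(5t)·(2,-1) + sin(5t)·(-3,2)), X_2 = e^(-t)(sin(5t)·(2,-1) - cos(5t)·(-3,2)).
General solution: K_1X_1 + K_2X_2.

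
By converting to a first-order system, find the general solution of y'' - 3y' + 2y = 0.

Let x_1 = y, x_2 = y'. Then x_1' = x_2 and x_2' = -2x_1 + 3x_2.
A = [[0,1],[-2,3]]; det(A-λI) = λ^2 - 3λ + 2.
Eigenvalues λ = 1, 2 with eigenvectors (1,1), (1,2).

y(t) = c_1e^(t) + c_2e^(2t)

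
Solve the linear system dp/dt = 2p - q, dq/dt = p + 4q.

Coefficient matrix A = [[2, -1], [1, 4]].
Characteristic polynomial det(A - λI) = λ^2 - 6λ + 9 = 0.
Single eigenvalue λ = 3 with algebraic multiplicity 2.
Eigenvector v = (-1,1); generalized eigenvector w with (A-λI)w=v is (1,0).
General solution: e^(3t)[c_1·v + c_2·(t·v + w)].

p(t) = -c_1e^(3t) - c_2te^(3t) + c_2e^(3t), q(t) = c_1e^(3t) + c_2te^(3t)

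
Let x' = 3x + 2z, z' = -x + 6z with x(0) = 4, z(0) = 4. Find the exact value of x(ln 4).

4096

A = [[3,2],[-1,6]]; eigenvalues λ = 5, 4.
Eigenvectors: (-1,-1) for λ=5, (-2,-1) for λ=4.
From the initial condition, c_1 = -4, c_2 = 0.
x(ln 4) = (-4)(4^5)(-1) + (0)(4^4)(-2) = 4096.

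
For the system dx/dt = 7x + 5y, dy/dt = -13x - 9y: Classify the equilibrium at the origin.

stable spiral

A = [[7,5],[-13,-9]]; det(A-λI) = λ^2 + 2λ + 2.
λ = -1 ± i: negative real part.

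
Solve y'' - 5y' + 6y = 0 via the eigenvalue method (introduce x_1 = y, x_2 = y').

y(t) = c_1e^(2t) + c_2e^(3t)

Let x_1 = y, x_2 = y'. Then x_1' = x_2 and x_2' = -6x_1 + 5x_2.
A = [[0,1],[-6,5]]; det(A-λI) = λ^2 - 5λ + 6.
Eigenvalues λ = 2, 3 with eigenvectors (1,2), (1,3).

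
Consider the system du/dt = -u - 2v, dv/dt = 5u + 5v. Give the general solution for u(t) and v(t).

u(t) = -c_1e^(2t)sin(t) - c_1e^(2t)cos(t) - c_2e^(2t)sin(t) + c_2e^(2t)cos(t), v(t) = c_1e^(2t)sin(t) + 2c_1e^(2t)cos(t) + 2c_2e^(2t)sin(t) - c_2e^(2t)cos(t)

Coefficient matrix A = [[-1, -2], [5, 5]].
Characteristic polynomial det(A - λI) = λ^2 - 4λ + 5 = 0.
Eigenvalues λ = 2 ± i (complex conjugate pair).
For λ=2+i: an eigenvector is (-1,2) - i(-1,1) = (-1 + i, 2 - i).
A real fundamental pair from Re and Im of e^((2+i)t)v: X_1 = e^(2t)(cos(t)·(-1,2) + sin(t)·(-1,1)), X_2 = e^(2t)(sin(t)·(-1,2) - cos(t)·(-1,1)).
General solution: c_1X_1 + c_2X_2.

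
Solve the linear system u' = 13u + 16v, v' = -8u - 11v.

Coefficient matrix A = [[13, 16], [-8, -11]].
Characteristic polynomial det(A - λI) = λ^2 - 2λ - 15 = 0.
Eigenvalues λ = -3, 5.
For λ=-3: (A-λI) row 1 is [16, 16], so an eigenvector is (-1, 1).
For λ=5: (A-λI) row 1 is [8, 16], so an eigenvector is (2, -1).
General solution: c_1e^(-3t)(-1,1) + c_2e^(5t)(2,-1).

u(t) = -c_1e^(-3t) + 2c_2e^(5t), v(t) = c_1e^(-3t) - c_2e^(5t)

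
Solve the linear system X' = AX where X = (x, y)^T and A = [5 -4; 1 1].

x(t) = -2C_1e^(3t) - 2C_2te^(3t) + 3C_2e^(3t), y(t) = -C_1e^(3t) - C_2te^(3t) + 2C_2e^(3t)

Coefficient matrix A = [[5, -4], [1, 1]].
Characteristic polynomial det(A - λI) = λ^2 - 6λ + 9 = 0.
Single eigenvalue λ = 3 with algebraic multiplicity 2.
Eigenvector v = (-2,-1); generalized eigenvector w with (A-λI)w=v is (3,2).
General solution: e^(3t)[C_1·v + C_2·(t·v + w)].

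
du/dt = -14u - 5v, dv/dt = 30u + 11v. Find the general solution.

u(t) = -K_1e^(t) + K_2e^(-4t), v(t) = 3K_1e^(t) - 2K_2e^(-4t)

Coefficient matrix A = [[-14, -5], [30, 11]].
Characteristic polynomial det(A - λI) = λ^2 + 3λ - 4 = 0.
Eigenvalues λ = 1, -4.
For λ=1: (A-λI) row 1 is [-15, -5], so an eigenvector is (-1, 3).
For λ=-4: (A-λI) row 1 is [-10, -5], so an eigenvector is (1, -2).
General solution: K_1e^(t)(-1,3) + K_2e^(-4t)(1,-2).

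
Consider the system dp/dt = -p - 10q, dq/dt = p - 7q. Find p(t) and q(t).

p(t) = C_1e^(-4t)sin(t) - 3C_1e^(-4t)cos(t) - 3C_2e^(-4t)sin(t) - C_2e^(-4t)cos(t), q(t) = -C_1e^(-4t)cos(t) - C_2e^(-4t)sin(t)

Coefficient matrix A = [[-1, -10], [1, -7]].
Characteristic polynomial det(A - λI) = λ^2 + 8λ + 17 = 0.
Eigenvalues λ = -4 ± i (complex conjugate pair).
For λ=-4+i: an eigenvector is (-3,-1) - i(1,0) = (-3 - i, -1).
A real fundamental pair from Re and Im of e^((-4+i)t)v: X_1 = e^(-4t)(cos(t)·(-3,-1) + sin(t)·(1,0)), X_2 = e^(-4t)(sin(t)·(-3,-1) - cos(t)·(1,0)).
General solution: C_1X_1 + C_2X_2.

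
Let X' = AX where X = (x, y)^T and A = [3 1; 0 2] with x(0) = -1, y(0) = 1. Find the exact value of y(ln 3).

9

A = [[3,1],[0,2]]; eigenvalues λ = 3, 2.
Eigenvectors: (1,0) for λ=3, (1,-1) for λ=2.
From the initial condition, c_1 = 0, c_2 = -1.
y(ln 3) = (0)(3^3)(0) + (-1)(3^2)(-1) = 9.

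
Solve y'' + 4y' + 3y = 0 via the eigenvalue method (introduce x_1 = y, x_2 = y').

y(t) = C_1e^(-3t) + C_2e^(-t)

Let x_1 = y, x_2 = y'. Then x_1' = x_2 and x_2' = -3x_1 - 4x_2.
A = [[0,1],[-3,-4]]; det(A-λI) = λ^2 + 4λ + 3.
Eigenvalues λ = -3, -1 with eigenvectors (1,-3), (1,-1).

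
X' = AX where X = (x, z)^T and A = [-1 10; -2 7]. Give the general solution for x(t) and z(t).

Coefficient matrix A = [[-1, 10], [-2, 7]].
Characteristic polynomial det(A - λI) = λ^2 - 6λ + 13 = 0.
Eigenvalues λ = 3 ± 2i (complex conjugate pair).
For λ=3+2i: an eigenvector is (-1,0) - i(2,1) = (-1 - 2i, 0 - i).
A real fundamental pair from Re and Im of e^((3+2i)t)v: X_1 = e^(3t)(cos(2t)·(-1,0) + sin(2t)·(2,1)), X_2 = e^(3t)(sin(2t)·(-1,0) - cos(2t)·(2,1)).
General solution: c_1X_1 + c_2X_2.

x(t) = 2c_1e^(3t)sin(2t) - c_1e^(3t)cos(2t) - c_2e^(3t)sin(2t) - 2c_2e^(3t)cos(2t), z(t) = c_1e^(3t)sin(2t) - c_2e^(3t)cos(2t)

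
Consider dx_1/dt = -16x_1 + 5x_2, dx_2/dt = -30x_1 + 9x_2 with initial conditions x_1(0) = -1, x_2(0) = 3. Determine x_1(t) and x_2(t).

x_1(t) = 5e^(-t) - 6e^(-6t), x_2(t) = 15e^(-t) - 12e^(-6t)

Coefficient matrix A = [[-16, 5], [-30, 9]].
Characteristic polynomial det(A - λI) = λ^2 + 7λ + 6 = 0.
Eigenvalues λ = -6, -1.
For λ=-6: (A-λI) row 1 is [-10, 5], so an eigenvector is (-1, -2).
For λ=-1: (A-λI) row 1 is [-15, 5], so an eigenvector is (-1, -3).
General solution: C_1e^(-6t)(-1,-2) + C_2e^(-t)(-1,-3).
Applying x_1(0)=-1, x_2(0)=3 gives C_1=6, C_2=-5.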